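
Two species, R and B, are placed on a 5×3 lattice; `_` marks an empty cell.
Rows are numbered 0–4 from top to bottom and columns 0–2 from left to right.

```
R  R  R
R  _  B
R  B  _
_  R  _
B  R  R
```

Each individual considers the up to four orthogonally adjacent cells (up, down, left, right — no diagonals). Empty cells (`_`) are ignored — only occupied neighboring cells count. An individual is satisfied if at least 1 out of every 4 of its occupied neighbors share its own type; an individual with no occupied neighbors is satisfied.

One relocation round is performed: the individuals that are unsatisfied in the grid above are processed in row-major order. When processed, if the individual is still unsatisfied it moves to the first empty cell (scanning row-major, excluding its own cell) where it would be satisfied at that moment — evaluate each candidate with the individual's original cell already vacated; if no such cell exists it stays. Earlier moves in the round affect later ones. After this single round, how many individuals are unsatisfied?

0

Initially unsatisfied (in order): (1,2), (2,1), (4,0).
  (1,2) → (1,1).
  (2,1): now satisfied by earlier moves; stays.
  (4,0) → (1,2).
Resulting grid:
R R R
R B B
R B _
_ R _
_ R R
All satisfied now.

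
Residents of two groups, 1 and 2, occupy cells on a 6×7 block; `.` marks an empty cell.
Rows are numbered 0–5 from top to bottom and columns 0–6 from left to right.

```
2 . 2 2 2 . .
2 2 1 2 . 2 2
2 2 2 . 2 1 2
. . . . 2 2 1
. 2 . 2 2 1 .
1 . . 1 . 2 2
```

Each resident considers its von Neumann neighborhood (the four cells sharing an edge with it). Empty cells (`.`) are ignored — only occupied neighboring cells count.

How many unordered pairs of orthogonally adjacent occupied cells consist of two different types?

14

Scan each occupied cell's neighbors to the right and below so each pair is counted once.
Row 0: 2(0,0)–2(1,0)= 2(0,2)–2(0,3)= 2(0,2)–1(1,2)≠ 2(0,3)–2(0,4)= 2(0,3)–2(1,3)=  → 1/5 unlike.
Row 1: 2(1,0)–2(1,1)= 2(1,0)–2(2,0)= 2(1,1)–1(1,2)≠ 2(1,1)–2(2,1)= 1(1,2)–2(1,3)≠ 1(1,2)–2(2,2)≠ 2(1,5)–2(1,6)= 2(1,5)–1(2,5)≠ 2(1,6)–2(2,6)=  → 4/9 unlike.
Row 2: 2(2,0)–2(2,1)= 2(2,1)–2(2,2)= 2(2,4)–1(2,5)≠ 2(2,4)–2(3,4)= 1(2,5)–2(2,6)≠ 1(2,5)–2(3,5)≠ 2(2,6)–1(3,6)≠  → 4/7 unlike.
Row 3: 2(3,4)–2(3,5)= 2(3,4)–2(4,4)= 2(3,5)–1(3,6)≠ 2(3,5)–1(4,5)≠  → 2/4 unlike.
Row 4: 2(4,3)–2(4,4)= 2(4,3)–1(5,3)≠ 2(4,4)–1(4,5)≠ 1(4,5)–2(5,5)≠  → 3/4 unlike.
Row 5: 2(5,5)–2(5,6)=  → 0/1 unlike.
Total adjacent occupied pairs: 30; unlike-type pairs: 14.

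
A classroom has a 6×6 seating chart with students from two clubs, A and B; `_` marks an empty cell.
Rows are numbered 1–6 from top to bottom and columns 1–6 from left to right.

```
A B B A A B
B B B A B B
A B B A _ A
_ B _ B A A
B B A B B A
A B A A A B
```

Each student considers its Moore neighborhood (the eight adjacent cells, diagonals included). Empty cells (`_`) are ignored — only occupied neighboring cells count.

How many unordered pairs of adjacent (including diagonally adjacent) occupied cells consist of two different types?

45

Scan each occupied cell's neighbors to the right and below (and the two forward diagonals) so each pair is counted once.
From row 1: 10 unlike of 21 pairs (running 10/21).
From row 2: 9 unlike of 18 pairs (running 19/39).
From row 3: 4 unlike of 11 pairs (running 23/50).
From row 4: 6 unlike of 13 pairs (running 29/63).
From row 5: 13 unlike of 21 pairs (running 42/84).
From row 6: 3 unlike of 5 pairs (running 45/89).
Total adjacent occupied pairs: 89; unlike-type pairs: 45.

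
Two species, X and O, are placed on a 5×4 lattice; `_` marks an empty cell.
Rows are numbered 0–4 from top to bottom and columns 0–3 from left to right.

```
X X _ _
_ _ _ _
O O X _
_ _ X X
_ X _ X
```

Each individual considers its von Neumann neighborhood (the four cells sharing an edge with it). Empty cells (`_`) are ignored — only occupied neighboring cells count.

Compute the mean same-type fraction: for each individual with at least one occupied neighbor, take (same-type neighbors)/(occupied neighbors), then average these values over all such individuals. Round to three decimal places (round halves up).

0.875

Row 0: (0,0)X 1/1 · (0,1)X 1/1
Row 2: (2,0)O 1/1 · (2,1)O 1/2 · (2,2)X 1/2
Row 3: (3,2)X 2/2 · (3,3)X 2/2
Row 4: (4,1)X — no occupied neighbors · (4,3)X 1/1
Sum over 8 individuals: 1/1 + 1/1 + 1/1 + 1/2 + 1/2 + 2/2 + 2/2 + 1/1 = 7; mean = 7 ÷ 8 = 7/8 = 0.875 → 0.875.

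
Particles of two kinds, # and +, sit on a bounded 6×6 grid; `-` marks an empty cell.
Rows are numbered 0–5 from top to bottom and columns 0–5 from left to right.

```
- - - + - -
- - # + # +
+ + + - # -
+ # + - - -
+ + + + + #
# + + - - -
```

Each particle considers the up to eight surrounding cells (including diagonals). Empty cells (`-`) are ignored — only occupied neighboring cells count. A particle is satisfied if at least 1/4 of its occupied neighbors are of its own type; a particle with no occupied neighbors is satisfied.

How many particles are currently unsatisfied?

Row 0: (0,3)+ 1/3 satisfied
Row 1: (1,2)# 0/4 not · (1,3)+ 2/5 satisfied · (1,4)# 1/4 satisfied · (1,5)+ 0/2 not
Row 2: (2,0)+ 2/3 satisfied · (2,1)+ 4/6 satisfied · (2,2)+ 3/5 satisfied · (2,4)# 1/3 satisfied
Row 3: (3,0)+ 4/5 satisfied · (3,1)# 0/8 not · (3,2)+ 5/6 satisfied
Row 4: (4,0)+ 3/5 satisfied · (4,1)+ 6/8 satisfied · (4,2)+ 5/6 satisfied · (4,3)+ 4/4 satisfied · (4,4)+ 1/2 satisfied · (4,5)# 0/1 not
Row 5: (5,0)# 0/3 not · (5,1)+ 4/5 satisfied · (5,2)+ 4/4 satisfied
Unsatisfied: (1,2), (1,5), (3,1), (4,5), (5,0) — 5 in total.

5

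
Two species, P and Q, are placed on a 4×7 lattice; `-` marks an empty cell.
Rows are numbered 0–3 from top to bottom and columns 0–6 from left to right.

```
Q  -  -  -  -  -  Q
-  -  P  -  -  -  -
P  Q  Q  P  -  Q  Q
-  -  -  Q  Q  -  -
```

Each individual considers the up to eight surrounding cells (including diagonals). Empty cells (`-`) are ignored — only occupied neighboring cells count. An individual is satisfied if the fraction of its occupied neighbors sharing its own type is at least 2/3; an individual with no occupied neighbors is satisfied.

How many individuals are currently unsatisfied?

5

(0,0)Q 0/0 ok
(0,6)Q 0/0 ok
(1,2)P 1/3 unhappy
(2,0)P 0/1 unhappy
(2,1)Q 1/3 unhappy
(2,2)Q 2/4 unhappy
(2,3)P 1/4 unhappy
(2,5)Q 2/2 ok
(2,6)Q 1/1 ok
(3,3)Q 2/3 ok
(3,4)Q 2/3 ok
Unsatisfied: (1,2), (2,0), (2,1), (2,2), (2,3) — 5 in total.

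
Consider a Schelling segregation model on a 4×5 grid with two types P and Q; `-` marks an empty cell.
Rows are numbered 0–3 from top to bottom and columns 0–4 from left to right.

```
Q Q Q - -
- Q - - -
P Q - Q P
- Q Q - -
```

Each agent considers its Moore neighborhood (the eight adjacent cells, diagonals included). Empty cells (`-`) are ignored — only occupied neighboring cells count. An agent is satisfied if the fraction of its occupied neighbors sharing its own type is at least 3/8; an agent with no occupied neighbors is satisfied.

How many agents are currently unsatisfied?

2

Row 0: (0,0)Q 2/2 satisfied · (0,1)Q 3/3 satisfied · (0,2)Q 2/2 satisfied
Row 1: (1,1)Q 4/5 satisfied
Row 2: (2,0)P 0/3 not · (2,1)Q 3/4 satisfied · (2,3)Q 1/2 satisfied · (2,4)P 0/1 not
Row 3: (3,1)Q 2/3 satisfied · (3,2)Q 3/3 satisfied
Unsatisfied: (2,0), (2,4) — 2 in total.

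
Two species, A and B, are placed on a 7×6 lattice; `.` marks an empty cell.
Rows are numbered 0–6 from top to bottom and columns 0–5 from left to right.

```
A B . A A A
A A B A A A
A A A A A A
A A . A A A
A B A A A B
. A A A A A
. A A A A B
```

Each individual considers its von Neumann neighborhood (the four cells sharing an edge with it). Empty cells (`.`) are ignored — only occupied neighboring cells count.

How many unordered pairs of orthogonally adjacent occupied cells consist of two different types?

14

Scan each occupied cell's neighbors to the right and below so each pair is counted once.
From row 0: 2 unlike of 8 pairs (running 2/8).
From row 1: 3 unlike of 11 pairs (running 5/19).
From row 2: 0 unlike of 10 pairs (running 5/29).
From row 3: 2 unlike of 8 pairs (running 7/37).
From row 4: 5 unlike of 10 pairs (running 12/47).
From row 5: 1 unlike of 9 pairs (running 13/56).
From row 6: 1 unlike of 4 pairs (running 14/60).
Total adjacent occupied pairs: 60; unlike-type pairs: 14.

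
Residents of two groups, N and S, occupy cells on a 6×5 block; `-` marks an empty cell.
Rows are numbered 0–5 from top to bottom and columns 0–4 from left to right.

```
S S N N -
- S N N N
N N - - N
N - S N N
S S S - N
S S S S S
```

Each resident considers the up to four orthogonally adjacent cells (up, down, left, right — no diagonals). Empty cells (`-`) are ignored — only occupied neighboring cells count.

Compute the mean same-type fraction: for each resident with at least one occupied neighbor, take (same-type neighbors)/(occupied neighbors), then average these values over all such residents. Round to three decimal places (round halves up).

(0,0)S 1/1
(0,1)S 2/3
(0,2)N 2/3
(0,3)N 2/2
(1,1)S 1/3
(1,2)N 2/3
(1,3)N 3/3
(1,4)N 2/2
(2,0)N 2/2
(2,1)N 1/2
(2,4)N 2/2
(3,0)N 1/2
(3,2)S 1/2
(3,3)N 1/2
(3,4)N 3/3
(4,0)S 2/3
(4,1)S 3/3
(4,2)S 3/3
(4,4)N 1/2
(5,0)S 2/2
(5,1)S 3/3
(5,2)S 3/3
(5,3)S 2/2
(5,4)S 1/2
Sum over 24 residents: 1/1 + 2/3 + 2/3 + 2/2 + 1/3 + 2/3 + 3/3 + 2/2 + 2/2 + 1/2 + 2/2 + 1/2 + 1/2 + 1/2 + 3/3 + 2/3 + 3/3 + 3/3 + 1/2 + 2/2 + 3/3 + 3/3 + 2/2 + 1/2 = 19; mean = 19 ÷ 24 = 19/24 = 0.791666… → 0.792.

0.792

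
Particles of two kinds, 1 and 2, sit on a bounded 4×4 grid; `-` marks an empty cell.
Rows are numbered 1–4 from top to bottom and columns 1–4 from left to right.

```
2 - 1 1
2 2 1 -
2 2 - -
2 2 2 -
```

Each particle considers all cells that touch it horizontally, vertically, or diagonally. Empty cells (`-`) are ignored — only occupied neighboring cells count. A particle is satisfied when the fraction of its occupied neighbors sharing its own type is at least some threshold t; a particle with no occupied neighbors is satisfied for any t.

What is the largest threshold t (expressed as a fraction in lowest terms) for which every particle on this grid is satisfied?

(1,1)2 2/2
(1,3)1 2/3
(1,4)1 2/2
(2,1)2 4/4
(2,2)2 4/6
(2,3)1 2/4
(3,1)2 5/5
(3,2)2 6/7
(4,1)2 3/3
(4,2)2 4/4
(4,3)2 2/2
The smallest same-type fraction is 2/4 at (2,3), which reduces to 1/2. Any threshold above that leaves this particle unsatisfied.

1/2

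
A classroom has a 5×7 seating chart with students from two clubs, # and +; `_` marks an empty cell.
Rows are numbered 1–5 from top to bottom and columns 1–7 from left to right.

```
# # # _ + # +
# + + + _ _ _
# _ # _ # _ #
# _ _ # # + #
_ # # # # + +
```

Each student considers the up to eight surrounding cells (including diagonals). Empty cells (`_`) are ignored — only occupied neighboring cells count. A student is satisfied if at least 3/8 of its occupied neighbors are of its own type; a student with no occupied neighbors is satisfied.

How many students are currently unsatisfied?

7

Row 1: (1,1)# 2/3 ✓ · (1,2)# 3/5 ✓ · (1,3)# 1/4 ✗ · (1,5)+ 1/2 ✓ · (1,6)# 0/2 ✗ · (1,7)+ 0/1 ✗
Row 2: (2,1)# 3/4 ✓ · (2,2)+ 1/7 ✗ · (2,3)+ 2/5 ✓ · (2,4)+ 2/5 ✓
Row 3: (3,1)# 2/3 ✓ · (3,3)# 1/4 ✗ · (3,5)# 2/4 ✓ · (3,7)# 1/2 ✓
Row 4: (4,1)# 2/2 ✓ · (4,4)# 6/6 ✓ · (4,5)# 4/6 ✓ · (4,6)+ 2/7 ✗ · (4,7)# 1/4 ✗
Row 5: (5,2)# 2/2 ✓ · (5,3)# 3/3 ✓ · (5,4)# 4/4 ✓ · (5,5)# 3/5 ✓ · (5,6)+ 2/5 ✓ · (5,7)+ 2/3 ✓
Unsatisfied: (1,3), (1,6), (1,7), (2,2), (3,3), (4,6), (4,7) — 7 in total.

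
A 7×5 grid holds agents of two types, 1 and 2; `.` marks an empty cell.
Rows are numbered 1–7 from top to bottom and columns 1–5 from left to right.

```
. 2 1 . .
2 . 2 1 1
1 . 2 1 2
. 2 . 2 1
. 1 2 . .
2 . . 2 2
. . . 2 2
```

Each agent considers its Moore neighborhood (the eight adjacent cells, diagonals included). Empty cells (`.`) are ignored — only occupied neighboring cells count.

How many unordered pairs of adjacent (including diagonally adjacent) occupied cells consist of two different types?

17

Scan each occupied cell's neighbors to the right and below (and the two forward diagonals) so each pair is counted once.
From row 1: 2 unlike of 5 pairs (running 2/5).
From row 2: 6 unlike of 10 pairs (running 8/15).
From row 3: 5 unlike of 9 pairs (running 13/24).
From row 4: 2 unlike of 4 pairs (running 15/28).
From row 5: 2 unlike of 3 pairs (running 17/31).
From row 6: 0 unlike of 5 pairs (running 17/36).
From row 7: 0 unlike of 1 pairs (running 17/37).
Total adjacent occupied pairs: 37; unlike-type pairs: 17.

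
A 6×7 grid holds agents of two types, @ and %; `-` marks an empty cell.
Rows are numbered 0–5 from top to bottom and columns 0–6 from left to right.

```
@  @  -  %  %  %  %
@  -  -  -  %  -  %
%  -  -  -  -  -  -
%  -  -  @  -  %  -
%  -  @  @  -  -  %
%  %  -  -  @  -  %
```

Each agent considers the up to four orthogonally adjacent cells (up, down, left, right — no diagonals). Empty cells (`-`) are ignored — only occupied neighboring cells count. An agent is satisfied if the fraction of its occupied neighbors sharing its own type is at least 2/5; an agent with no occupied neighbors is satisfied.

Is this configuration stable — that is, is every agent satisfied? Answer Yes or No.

Yes

(0,0)@ 2/2 satisfied
(0,1)@ 1/1 satisfied
(0,3)% 1/1 satisfied
(0,4)% 3/3 satisfied
(0,5)% 2/2 satisfied
(0,6)% 2/2 satisfied
(1,0)@ 1/2 satisfied
(1,4)% 1/1 satisfied
(1,6)% 1/1 satisfied
(2,0)% 1/2 satisfied
(3,0)% 2/2 satisfied
(3,3)@ 1/1 satisfied
(3,5)% 0/0 satisfied
(4,0)% 2/2 satisfied
(4,2)@ 1/1 satisfied
(4,3)@ 2/2 satisfied
(4,6)% 1/1 satisfied
(5,0)% 2/2 satisfied
(5,1)% 1/1 satisfied
(5,4)@ 0/0 satisfied
(5,6)% 1/1 satisfied
All meet the threshold, so the configuration is stable.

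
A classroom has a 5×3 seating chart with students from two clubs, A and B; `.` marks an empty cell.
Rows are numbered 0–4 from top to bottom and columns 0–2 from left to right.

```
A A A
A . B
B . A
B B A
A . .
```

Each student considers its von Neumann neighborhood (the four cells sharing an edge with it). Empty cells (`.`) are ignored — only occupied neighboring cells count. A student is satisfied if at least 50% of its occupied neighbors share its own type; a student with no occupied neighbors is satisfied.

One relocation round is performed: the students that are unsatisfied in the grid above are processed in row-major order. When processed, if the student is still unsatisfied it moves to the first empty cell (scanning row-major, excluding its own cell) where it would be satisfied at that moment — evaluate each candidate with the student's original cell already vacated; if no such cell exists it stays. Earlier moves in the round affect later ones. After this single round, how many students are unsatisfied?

0

Initially unsatisfied (in order): (1,2), (4,0).
  (1,2) → (2,1).
  (4,0) → (1,1).
Resulting grid:
A A A
A A .
B B A
B B A
. . .
All satisfied now.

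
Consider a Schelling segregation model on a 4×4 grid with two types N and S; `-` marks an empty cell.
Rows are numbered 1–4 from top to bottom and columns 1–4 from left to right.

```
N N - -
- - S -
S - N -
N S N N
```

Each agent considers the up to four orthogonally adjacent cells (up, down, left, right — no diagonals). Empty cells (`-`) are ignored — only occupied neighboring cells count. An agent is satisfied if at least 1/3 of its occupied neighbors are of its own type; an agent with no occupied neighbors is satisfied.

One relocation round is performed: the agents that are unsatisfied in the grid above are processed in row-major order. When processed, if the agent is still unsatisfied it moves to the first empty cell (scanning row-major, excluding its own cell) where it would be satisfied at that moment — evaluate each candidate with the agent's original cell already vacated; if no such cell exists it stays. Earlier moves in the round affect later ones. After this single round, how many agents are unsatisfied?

0

Initially unsatisfied (in order): (2,3), (3,1), (4,1), (4,2).
  (2,3) → (1,4).
  (3,1) → (1,3).
  (4,1) → (2,1).
  (4,2) → (2,3).
Resulting grid:
N N S S
N - S -
- - N -
- - N N
All satisfied now.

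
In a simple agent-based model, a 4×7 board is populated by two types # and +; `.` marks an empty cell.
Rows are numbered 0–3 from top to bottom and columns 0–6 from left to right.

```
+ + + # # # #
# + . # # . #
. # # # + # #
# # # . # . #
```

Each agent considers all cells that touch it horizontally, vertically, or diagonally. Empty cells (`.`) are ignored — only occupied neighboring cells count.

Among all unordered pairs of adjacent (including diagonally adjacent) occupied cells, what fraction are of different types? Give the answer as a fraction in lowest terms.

Scan each occupied cell's neighbors to the right and below (and the two forward diagonals) so each pair is counted once.
Row 0: +(0,0)–+(0,1)= +(0,0)–#(1,0)≠ +(0,0)–+(1,1)= +(0,1)–+(0,2)= +(0,1)–+(1,1)= +(0,1)–#(1,0)≠ +(0,2)–#(0,3)≠ +(0,2)–#(1,3)≠ +(0,2)–+(1,1)= #(0,3)–#(0,4)= #(0,3)–#(1,3)= #(0,3)–#(1,4)= #(0,4)–#(0,5)= #(0,4)–#(1,4)= #(0,4)–#(1,3)= #(0,5)–#(0,6)= #(0,5)–#(1,6)= #(0,5)–#(1,4)= #(0,6)–#(1,6)=  → 4/19 unlike.
Row 1: #(1,0)–+(1,1)≠ #(1,0)–#(2,1)= +(1,1)–#(2,1)≠ +(1,1)–#(2,2)≠ #(1,3)–#(1,4)= #(1,3)–#(2,3)= #(1,3)–+(2,4)≠ #(1,3)–#(2,2)= #(1,4)–+(2,4)≠ #(1,4)–#(2,5)= #(1,4)–#(2,3)= #(1,6)–#(2,6)= #(1,6)–#(2,5)=  → 5/13 unlike.
Row 2: #(2,1)–#(2,2)= #(2,1)–#(3,1)= #(2,1)–#(3,2)= #(2,1)–#(3,0)= #(2,2)–#(2,3)= #(2,2)–#(3,2)= #(2,2)–#(3,1)= #(2,3)–+(2,4)≠ #(2,3)–#(3,4)= #(2,3)–#(3,2)= +(2,4)–#(2,5)≠ +(2,4)–#(3,4)≠ #(2,5)–#(2,6)= #(2,5)–#(3,6)= #(2,5)–#(3,4)= #(2,6)–#(3,6)=  → 3/16 unlike.
Row 3: #(3,0)–#(3,1)= #(3,1)–#(3,2)=  → 0/2 unlike.
Total adjacent occupied pairs: 50; unlike-type pairs: 12.
12/50 reduces to 6/25.

6/25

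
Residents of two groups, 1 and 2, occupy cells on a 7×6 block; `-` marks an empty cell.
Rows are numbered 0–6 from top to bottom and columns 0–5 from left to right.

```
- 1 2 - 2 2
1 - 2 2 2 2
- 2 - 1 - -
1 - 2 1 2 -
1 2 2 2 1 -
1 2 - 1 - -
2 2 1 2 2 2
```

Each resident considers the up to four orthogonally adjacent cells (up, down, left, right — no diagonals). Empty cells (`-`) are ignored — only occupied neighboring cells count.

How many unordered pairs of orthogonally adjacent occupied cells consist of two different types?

14

Scan each occupied cell's neighbors to the right and below so each pair is counted once.
From row 0: 1 unlike of 5 pairs (running 1/5).
From row 1: 1 unlike of 4 pairs (running 2/9).
From row 2: 0 unlike of 1 pairs (running 2/10).
From row 3: 4 unlike of 6 pairs (running 6/16).
From row 4: 3 unlike of 7 pairs (running 9/23).
From row 5: 3 unlike of 4 pairs (running 12/27).
From row 6: 2 unlike of 5 pairs (running 14/32).
Total adjacent occupied pairs: 32; unlike-type pairs: 14.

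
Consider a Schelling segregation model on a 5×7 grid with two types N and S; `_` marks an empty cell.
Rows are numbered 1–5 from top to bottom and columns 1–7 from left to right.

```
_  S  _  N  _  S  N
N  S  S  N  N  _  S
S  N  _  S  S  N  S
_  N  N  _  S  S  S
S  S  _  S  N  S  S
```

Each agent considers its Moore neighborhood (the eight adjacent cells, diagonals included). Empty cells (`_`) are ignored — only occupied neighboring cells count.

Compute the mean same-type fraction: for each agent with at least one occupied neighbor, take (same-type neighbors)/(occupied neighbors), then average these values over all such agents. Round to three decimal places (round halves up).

0.485

Row 1: (1,2)S 2/3 · (1,4)N 2/3 · (1,6)S 1/3 · (1,7)N 0/2
Row 2: (2,1)N 1/4 · (2,2)S 3/5 · (2,3)S 3/6 · (2,4)N 2/5 · (2,5)N 3/6 · (2,7)S 2/4
Row 3: (3,1)S 1/4 · (3,2)N 3/6 · (3,4)S 3/6 · (3,5)S 3/6 · (3,6)N 1/7 · (3,7)S 3/4
Row 4: (4,2)N 2/5 · (4,3)N 2/5 · (4,5)S 5/7 · (4,6)S 6/8 · (4,7)S 4/5
Row 5: (5,1)S 1/2 · (5,2)S 1/3 · (5,4)S 1/3 · (5,5)N 0/4 · (5,6)S 4/5 · (5,7)S 3/3
Sum over 27 agents: 2/3 + 2/3 + 1/3 + 0/2 + 1/4 + 3/5 + 3/6 + 2/5 + 3/6 + 2/4 + 1/4 + 3/6 + 3/6 + 3/6 + 1/7 + 3/4 + 2/5 + 2/5 + 5/7 + 6/8 + 4/5 + 1/2 + 1/3 + 1/3 + 0/4 + 4/5 + 3/3 = 2749/210; mean = 2749/210 ÷ 27 = 2749/5670 = 0.484832… → 0.485.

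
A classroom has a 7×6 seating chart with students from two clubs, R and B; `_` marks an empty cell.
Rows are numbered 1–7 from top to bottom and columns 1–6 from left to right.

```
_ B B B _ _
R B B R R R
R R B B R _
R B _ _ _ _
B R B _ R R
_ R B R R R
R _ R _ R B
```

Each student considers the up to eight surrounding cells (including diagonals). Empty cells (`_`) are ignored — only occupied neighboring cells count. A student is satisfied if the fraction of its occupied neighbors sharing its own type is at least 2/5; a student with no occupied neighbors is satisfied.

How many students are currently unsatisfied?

5

(1,2)B 3/4 ok
(1,3)B 4/5 ok
(1,4)B 2/4 ok
(2,1)R 2/4 ok
(2,2)B 4/7 ok
(2,3)B 6/8 ok
(2,4)R 2/7 unhappy
(2,5)R 3/5 ok
(2,6)R 2/2 ok
(3,1)R 3/5 ok
(3,2)R 3/7 ok
(3,3)B 4/6 ok
(3,4)B 2/5 ok
(3,5)R 3/4 ok
(4,1)R 3/5 ok
(4,2)B 3/7 ok
(5,1)B 1/4 unhappy
(5,2)R 2/6 unhappy
(5,3)B 2/5 ok
(5,5)R 4/4 ok
(5,6)R 3/3 ok
(6,2)R 3/6 ok
(6,3)B 1/5 unhappy
(6,4)R 4/6 ok
(6,5)R 5/6 ok
(6,6)R 4/5 ok
(7,1)R 1/1 ok
(7,3)R 2/3 ok
(7,5)R 3/4 ok
(7,6)B 0/3 unhappy
Unsatisfied: (2,4), (5,1), (5,2), (6,3), (7,6) — 5 in total.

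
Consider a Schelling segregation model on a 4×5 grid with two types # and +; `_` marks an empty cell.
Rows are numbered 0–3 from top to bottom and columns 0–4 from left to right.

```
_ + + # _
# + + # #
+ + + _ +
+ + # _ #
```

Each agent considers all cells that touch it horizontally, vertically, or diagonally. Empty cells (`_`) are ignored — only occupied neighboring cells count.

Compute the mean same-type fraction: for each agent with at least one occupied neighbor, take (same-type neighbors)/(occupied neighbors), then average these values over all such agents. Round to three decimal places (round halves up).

(0,1)+ 3/4
(0,2)+ 3/5
(0,3)# 2/4
(1,0)# 0/4
(1,1)+ 6/7
(1,2)+ 5/7
(1,3)# 2/6
(1,4)# 2/3
(2,0)+ 4/5
(2,1)+ 6/8
(2,2)+ 4/6
(2,4)+ 0/3
(3,0)+ 3/3
(3,1)+ 4/5
(3,2)# 0/3
(3,4)# 0/1
Sum over 16 agents: 3/4 + 3/5 + 2/4 + 0/4 + 6/7 + 5/7 + 2/6 + 2/3 + 4/5 + 6/8 + 4/6 + 0/3 + 3/3 + 4/5 + 0/3 + 0/1 = 886/105; mean = 886/105 ÷ 16 = 443/840 = 0.527380… → 0.527.

0.527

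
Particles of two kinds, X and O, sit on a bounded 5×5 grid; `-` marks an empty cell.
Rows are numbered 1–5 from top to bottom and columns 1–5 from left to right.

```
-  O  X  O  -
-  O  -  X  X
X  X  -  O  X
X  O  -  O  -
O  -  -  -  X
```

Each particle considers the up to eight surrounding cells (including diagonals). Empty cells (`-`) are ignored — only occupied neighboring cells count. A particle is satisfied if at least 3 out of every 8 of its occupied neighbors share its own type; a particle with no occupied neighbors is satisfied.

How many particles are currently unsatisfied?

Row 1: (1,2)O 1/2 ok · (1,3)X 1/4 unhappy · (1,4)O 0/3 unhappy
Row 2: (2,2)O 1/4 unhappy · (2,4)X 3/5 ok · (2,5)X 2/4 ok
Row 3: (3,1)X 2/4 ok · (3,2)X 2/4 ok · (3,4)O 1/4 unhappy · (3,5)X 2/4 ok
Row 4: (4,1)X 2/4 ok · (4,2)O 1/4 unhappy · (4,4)O 1/3 unhappy
Row 5: (5,1)O 1/2 ok · (5,5)X 0/1 unhappy
Unsatisfied: (1,3), (1,4), (2,2), (3,4), (4,2), (4,4), (5,5) — 7 in total.

7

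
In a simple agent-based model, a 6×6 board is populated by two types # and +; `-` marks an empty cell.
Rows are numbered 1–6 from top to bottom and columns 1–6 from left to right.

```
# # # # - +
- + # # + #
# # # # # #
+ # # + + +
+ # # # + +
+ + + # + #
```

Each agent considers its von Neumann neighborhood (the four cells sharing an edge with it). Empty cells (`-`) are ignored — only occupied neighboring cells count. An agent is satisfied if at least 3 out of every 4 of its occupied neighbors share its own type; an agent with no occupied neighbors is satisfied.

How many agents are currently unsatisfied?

Row 1: (1,1)# 1/1 ✓ · (1,2)# 2/3 ✗ · (1,3)# 3/3 ✓ · (1,4)# 2/2 ✓ · (1,6)+ 0/1 ✗
Row 2: (2,2)+ 0/3 ✗ · (2,3)# 3/4 ✓ · (2,4)# 3/4 ✓ · (2,5)+ 0/3 ✗ · (2,6)# 1/3 ✗
Row 3: (3,1)# 1/2 ✗ · (3,2)# 3/4 ✓ · (3,3)# 4/4 ✓ · (3,4)# 3/4 ✓ · (3,5)# 2/4 ✗ · (3,6)# 2/3 ✗
Row 4: (4,1)+ 1/3 ✗ · (4,2)# 3/4 ✓ · (4,3)# 3/4 ✓ · (4,4)+ 1/4 ✗ · (4,5)+ 3/4 ✓ · (4,6)+ 2/3 ✗
Row 5: (5,1)+ 2/3 ✗ · (5,2)# 2/4 ✗ · (5,3)# 3/4 ✓ · (5,4)# 2/4 ✗ · (5,5)+ 3/4 ✓ · (5,6)+ 2/3 ✗
Row 6: (6,1)+ 2/2 ✓ · (6,2)+ 2/3 ✗ · (6,3)+ 1/3 ✗ · (6,4)# 1/3 ✗ · (6,5)+ 1/3 ✗ · (6,6)# 0/2 ✗
Unsatisfied: (1,2), (1,6), (2,2), (2,5), (2,6), (3,1), (3,5), (3,6), (4,1), (4,4), (4,6), (5,1), (5,2), (5,4), (5,6), (6,2), (6,3), (6,4), (6,5), (6,6) — 20 in total.

20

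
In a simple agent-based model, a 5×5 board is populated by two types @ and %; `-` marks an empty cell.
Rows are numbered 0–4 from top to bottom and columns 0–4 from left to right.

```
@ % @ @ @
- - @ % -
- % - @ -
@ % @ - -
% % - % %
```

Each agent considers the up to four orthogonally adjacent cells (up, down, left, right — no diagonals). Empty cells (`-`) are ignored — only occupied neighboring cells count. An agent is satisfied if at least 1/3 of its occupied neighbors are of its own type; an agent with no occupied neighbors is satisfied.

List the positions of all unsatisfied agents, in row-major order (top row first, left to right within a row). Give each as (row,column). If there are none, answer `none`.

(0,0), (0,1), (1,3), (2,3), (3,0), (3,2)

Row 0: (0,0)@ 0/1 unhappy · (0,1)% 0/2 unhappy · (0,2)@ 2/3 ok · (0,3)@ 2/3 ok · (0,4)@ 1/1 ok
Row 1: (1,2)@ 1/2 ok · (1,3)% 0/3 unhappy
Row 2: (2,1)% 1/1 ok · (2,3)@ 0/1 unhappy
Row 3: (3,0)@ 0/2 unhappy · (3,1)% 2/4 ok · (3,2)@ 0/1 unhappy
Row 4: (4,0)% 1/2 ok · (4,1)% 2/2 ok · (4,3)% 1/1 ok · (4,4)% 1/1 ok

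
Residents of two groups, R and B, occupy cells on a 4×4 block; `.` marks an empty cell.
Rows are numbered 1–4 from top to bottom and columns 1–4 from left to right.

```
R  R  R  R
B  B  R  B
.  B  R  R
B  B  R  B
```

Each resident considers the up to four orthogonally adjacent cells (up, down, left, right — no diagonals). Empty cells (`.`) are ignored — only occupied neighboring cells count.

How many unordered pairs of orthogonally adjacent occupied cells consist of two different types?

10

Scan each occupied cell's neighbors to the right and below so each pair is counted once.
From row 1: 3 unlike of 7 pairs (running 3/7).
From row 2: 3 unlike of 6 pairs (running 6/13).
From row 3: 2 unlike of 5 pairs (running 8/18).
From row 4: 2 unlike of 3 pairs (running 10/21).
Total adjacent occupied pairs: 21; unlike-type pairs: 10.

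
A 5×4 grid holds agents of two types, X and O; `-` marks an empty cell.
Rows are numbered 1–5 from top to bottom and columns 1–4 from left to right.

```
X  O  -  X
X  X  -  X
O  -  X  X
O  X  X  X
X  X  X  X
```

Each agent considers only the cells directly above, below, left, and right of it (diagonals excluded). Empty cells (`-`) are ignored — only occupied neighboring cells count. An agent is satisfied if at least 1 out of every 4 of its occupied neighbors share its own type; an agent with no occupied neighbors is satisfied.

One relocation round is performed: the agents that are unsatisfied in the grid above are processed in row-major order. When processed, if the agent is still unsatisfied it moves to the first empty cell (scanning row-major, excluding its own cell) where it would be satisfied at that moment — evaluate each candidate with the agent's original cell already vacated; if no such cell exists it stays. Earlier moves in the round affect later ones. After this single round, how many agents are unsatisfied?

0

Initially unsatisfied (in order): (1,2).
  (1,2) → (3,2).
Resulting grid:
X - - X
X X - X
O O X X
O X X X
X X X X
All satisfied now.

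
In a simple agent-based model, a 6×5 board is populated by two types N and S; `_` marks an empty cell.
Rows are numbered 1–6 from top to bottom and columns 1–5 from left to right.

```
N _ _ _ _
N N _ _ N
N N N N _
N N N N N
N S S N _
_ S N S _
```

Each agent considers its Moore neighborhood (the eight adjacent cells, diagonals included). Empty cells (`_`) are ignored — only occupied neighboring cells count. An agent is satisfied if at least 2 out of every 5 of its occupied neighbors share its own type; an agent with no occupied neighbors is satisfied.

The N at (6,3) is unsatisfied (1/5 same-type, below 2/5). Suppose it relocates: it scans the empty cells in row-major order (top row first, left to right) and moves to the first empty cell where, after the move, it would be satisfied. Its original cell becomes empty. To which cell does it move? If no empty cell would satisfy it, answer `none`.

Vacating (6,3). Empty cells in order:
  (1,2): 3/3 same-type → satisfied — stop here.

(1,2)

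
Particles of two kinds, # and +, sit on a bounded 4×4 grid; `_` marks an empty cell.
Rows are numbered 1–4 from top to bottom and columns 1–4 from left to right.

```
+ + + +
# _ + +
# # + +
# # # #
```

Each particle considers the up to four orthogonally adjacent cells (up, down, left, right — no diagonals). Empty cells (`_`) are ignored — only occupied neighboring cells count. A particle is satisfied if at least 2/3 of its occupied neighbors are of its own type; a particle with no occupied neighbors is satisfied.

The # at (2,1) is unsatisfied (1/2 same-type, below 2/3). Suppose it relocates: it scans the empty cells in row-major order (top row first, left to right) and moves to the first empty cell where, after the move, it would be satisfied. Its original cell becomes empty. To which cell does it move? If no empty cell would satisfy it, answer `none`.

Vacating (2,1). Empty cells in order:
  (2,2): 1/3 same-type → still unsatisfied.

none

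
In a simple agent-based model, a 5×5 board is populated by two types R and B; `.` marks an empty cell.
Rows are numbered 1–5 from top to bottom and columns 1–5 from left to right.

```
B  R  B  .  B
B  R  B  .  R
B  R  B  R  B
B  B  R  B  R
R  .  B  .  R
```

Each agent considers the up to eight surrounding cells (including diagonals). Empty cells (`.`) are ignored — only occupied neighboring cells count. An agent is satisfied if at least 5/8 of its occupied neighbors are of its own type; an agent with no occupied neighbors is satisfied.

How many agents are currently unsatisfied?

20

(1,1)B 1/3 not
(1,2)R 1/5 not
(1,3)B 1/3 not
(1,5)B 0/1 not
(2,1)B 2/5 not
(2,2)R 2/8 not
(2,3)B 2/6 not
(2,5)R 1/3 not
(3,1)B 3/5 not
(3,2)R 2/8 not
(3,3)B 3/7 not
(3,4)R 3/7 not
(3,5)B 1/4 not
(4,1)B 2/4 not
(4,2)B 4/7 not
(4,3)R 2/6 not
(4,4)B 3/7 not
(4,5)R 2/4 not
(5,1)R 0/2 not
(5,3)B 2/3 satisfied
(5,5)R 1/2 not
Unsatisfied: (1,1), (1,2), (1,3), (1,5), (2,1), (2,2), (2,3), (2,5), (3,1), (3,2), (3,3), (3,4), (3,5), (4,1), (4,2), (4,3), (4,4), (4,5), (5,1), (5,5) — 20 in total.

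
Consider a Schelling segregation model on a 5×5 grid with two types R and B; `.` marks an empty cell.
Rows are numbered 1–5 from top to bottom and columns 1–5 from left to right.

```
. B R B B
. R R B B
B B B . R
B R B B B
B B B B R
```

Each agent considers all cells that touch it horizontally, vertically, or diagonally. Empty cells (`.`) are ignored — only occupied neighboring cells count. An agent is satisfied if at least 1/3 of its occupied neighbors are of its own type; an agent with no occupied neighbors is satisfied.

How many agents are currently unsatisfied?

(1,2)B 0/3 ✗
(1,3)R 2/5 ✓
(1,4)B 3/5 ✓
(1,5)B 3/3 ✓
(2,2)R 2/6 ✓
(2,3)R 2/7 ✗
(2,4)B 4/7 ✓
(2,5)B 3/4 ✓
(3,1)B 2/4 ✓
(3,2)B 4/7 ✓
(3,3)B 4/7 ✓
(3,5)R 0/4 ✗
(4,1)B 4/5 ✓
(4,2)R 0/8 ✗
(4,3)B 6/7 ✓
(4,4)B 5/7 ✓
(4,5)B 2/4 ✓
(5,1)B 2/3 ✓
(5,2)B 4/5 ✓
(5,3)B 4/5 ✓
(5,4)B 4/5 ✓
(5,5)R 0/3 ✗
Unsatisfied: (1,2), (2,3), (3,5), (4,2), (5,5) — 5 in total.

5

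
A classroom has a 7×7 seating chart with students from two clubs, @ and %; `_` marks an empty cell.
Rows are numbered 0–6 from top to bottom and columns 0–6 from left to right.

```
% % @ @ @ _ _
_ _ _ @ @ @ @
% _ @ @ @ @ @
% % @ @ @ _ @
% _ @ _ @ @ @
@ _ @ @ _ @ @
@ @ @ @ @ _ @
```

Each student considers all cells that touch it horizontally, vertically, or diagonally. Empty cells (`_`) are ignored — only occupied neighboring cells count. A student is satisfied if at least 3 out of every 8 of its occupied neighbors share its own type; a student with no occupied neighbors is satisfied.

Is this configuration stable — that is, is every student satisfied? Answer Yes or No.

(0,0)% 1/1 satisfied
(0,1)% 1/2 satisfied
(0,2)@ 2/3 satisfied
(0,3)@ 4/4 satisfied
(0,4)@ 4/4 satisfied
(1,3)@ 7/7 satisfied
(1,4)@ 7/7 satisfied
(1,5)@ 6/6 satisfied
(1,6)@ 3/3 satisfied
(2,0)% 2/2 satisfied
(2,2)@ 4/5 satisfied
(2,3)@ 7/7 satisfied
(2,4)@ 7/7 satisfied
(2,5)@ 7/7 satisfied
(2,6)@ 4/4 satisfied
(3,0)% 3/3 satisfied
(3,1)% 3/6 satisfied
(3,2)@ 4/5 satisfied
(3,3)@ 7/7 satisfied
(3,4)@ 6/6 satisfied
(3,6)@ 4/4 satisfied
(4,0)% 2/3 satisfied
(4,2)@ 4/5 satisfied
(4,4)@ 5/5 satisfied
(4,5)@ 6/6 satisfied
(4,6)@ 4/4 satisfied
(5,0)@ 2/3 satisfied
(5,2)@ 5/5 satisfied
(5,3)@ 6/6 satisfied
(5,5)@ 6/6 satisfied
(5,6)@ 4/4 satisfied
(6,0)@ 2/2 satisfied
(6,1)@ 4/4 satisfied
(6,2)@ 4/4 satisfied
(6,3)@ 4/4 satisfied
(6,4)@ 3/3 satisfied
(6,6)@ 2/2 satisfied
All meet the threshold, so the configuration is stable.

Yes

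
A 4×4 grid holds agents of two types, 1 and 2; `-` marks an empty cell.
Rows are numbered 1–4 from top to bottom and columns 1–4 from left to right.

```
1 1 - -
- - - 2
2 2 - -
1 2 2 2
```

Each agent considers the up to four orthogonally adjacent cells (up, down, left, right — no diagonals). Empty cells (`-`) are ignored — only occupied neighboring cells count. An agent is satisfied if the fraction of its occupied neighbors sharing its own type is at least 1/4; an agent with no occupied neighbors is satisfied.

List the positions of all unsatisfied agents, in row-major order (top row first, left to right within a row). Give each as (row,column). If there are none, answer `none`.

(4,1)

(1,1)1 1/1 ok
(1,2)1 1/1 ok
(2,4)2 0/0 ok
(3,1)2 1/2 ok
(3,2)2 2/2 ok
(4,1)1 0/2 unhappy
(4,2)2 2/3 ok
(4,3)2 2/2 ok
(4,4)2 1/1 ok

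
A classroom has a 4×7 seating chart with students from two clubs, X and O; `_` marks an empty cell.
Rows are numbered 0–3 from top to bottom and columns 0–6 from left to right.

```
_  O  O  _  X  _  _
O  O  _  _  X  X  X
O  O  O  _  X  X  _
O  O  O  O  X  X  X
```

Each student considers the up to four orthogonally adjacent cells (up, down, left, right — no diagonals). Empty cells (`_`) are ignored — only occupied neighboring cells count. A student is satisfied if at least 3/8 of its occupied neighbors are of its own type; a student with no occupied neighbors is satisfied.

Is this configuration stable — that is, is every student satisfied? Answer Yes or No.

Row 0: (0,1)O 2/2 satisfied · (0,2)O 1/1 satisfied · (0,4)X 1/1 satisfied
Row 1: (1,0)O 2/2 satisfied · (1,1)O 3/3 satisfied · (1,4)X 3/3 satisfied · (1,5)X 3/3 satisfied · (1,6)X 1/1 satisfied
Row 2: (2,0)O 3/3 satisfied · (2,1)O 4/4 satisfied · (2,2)O 2/2 satisfied · (2,4)X 3/3 satisfied · (2,5)X 3/3 satisfied
Row 3: (3,0)O 2/2 satisfied · (3,1)O 3/3 satisfied · (3,2)O 3/3 satisfied · (3,3)O 1/2 satisfied · (3,4)X 2/3 satisfied · (3,5)X 3/3 satisfied · (3,6)X 1/1 satisfied
All meet the threshold, so the configuration is stable.

Yes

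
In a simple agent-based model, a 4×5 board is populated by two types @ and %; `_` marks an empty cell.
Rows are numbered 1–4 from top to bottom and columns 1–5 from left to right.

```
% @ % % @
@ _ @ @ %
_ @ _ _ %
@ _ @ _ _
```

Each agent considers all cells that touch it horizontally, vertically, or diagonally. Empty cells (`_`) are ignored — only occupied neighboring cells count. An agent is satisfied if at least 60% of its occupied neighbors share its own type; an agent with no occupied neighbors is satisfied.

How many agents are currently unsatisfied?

8

Row 1: (1,1)% 0/2 unhappy · (1,2)@ 2/4 unhappy · (1,3)% 1/4 unhappy · (1,4)% 2/5 unhappy · (1,5)@ 1/3 unhappy
Row 2: (2,1)@ 2/3 ok · (2,3)@ 3/5 ok · (2,4)@ 2/6 unhappy · (2,5)% 2/4 unhappy
Row 3: (3,2)@ 4/4 ok · (3,5)% 1/2 unhappy
Row 4: (4,1)@ 1/1 ok · (4,3)@ 1/1 ok
Unsatisfied: (1,1), (1,2), (1,3), (1,4), (1,5), (2,4), (2,5), (3,5) — 8 in total.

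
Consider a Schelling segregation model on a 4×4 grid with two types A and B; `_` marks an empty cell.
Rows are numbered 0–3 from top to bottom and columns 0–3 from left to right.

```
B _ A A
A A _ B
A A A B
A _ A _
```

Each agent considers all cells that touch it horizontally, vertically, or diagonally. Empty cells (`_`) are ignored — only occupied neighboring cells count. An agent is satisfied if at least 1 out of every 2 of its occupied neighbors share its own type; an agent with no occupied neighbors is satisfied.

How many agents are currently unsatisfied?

3

(0,0)B 0/2 unhappy
(0,2)A 2/3 ok
(0,3)A 1/2 ok
(1,0)A 3/4 ok
(1,1)A 5/6 ok
(1,3)B 1/4 unhappy
(2,0)A 4/4 ok
(2,1)A 6/6 ok
(2,2)A 3/5 ok
(2,3)B 1/3 unhappy
(3,0)A 2/2 ok
(3,2)A 2/3 ok
Unsatisfied: (0,0), (1,3), (2,3) — 3 in total.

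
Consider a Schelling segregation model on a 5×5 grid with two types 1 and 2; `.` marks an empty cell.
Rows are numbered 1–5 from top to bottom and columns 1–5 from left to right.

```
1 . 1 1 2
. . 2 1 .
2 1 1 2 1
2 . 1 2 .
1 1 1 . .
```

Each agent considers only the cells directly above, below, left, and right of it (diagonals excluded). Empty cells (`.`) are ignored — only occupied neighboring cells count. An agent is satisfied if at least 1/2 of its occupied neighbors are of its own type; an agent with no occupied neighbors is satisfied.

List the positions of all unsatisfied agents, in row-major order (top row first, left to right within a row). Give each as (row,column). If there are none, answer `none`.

Row 1: (1,1)1 0/0 ok · (1,3)1 1/2 ok · (1,4)1 2/3 ok · (1,5)2 0/1 unhappy
Row 2: (2,3)2 0/3 unhappy · (2,4)1 1/3 unhappy
Row 3: (3,1)2 1/2 ok · (3,2)1 1/2 ok · (3,3)1 2/4 ok · (3,4)2 1/4 unhappy · (3,5)1 0/1 unhappy
Row 4: (4,1)2 1/2 ok · (4,3)1 2/3 ok · (4,4)2 1/2 ok
Row 5: (5,1)1 1/2 ok · (5,2)1 2/2 ok · (5,3)1 2/2 ok

(1,5), (2,3), (2,4), (3,4), (3,5)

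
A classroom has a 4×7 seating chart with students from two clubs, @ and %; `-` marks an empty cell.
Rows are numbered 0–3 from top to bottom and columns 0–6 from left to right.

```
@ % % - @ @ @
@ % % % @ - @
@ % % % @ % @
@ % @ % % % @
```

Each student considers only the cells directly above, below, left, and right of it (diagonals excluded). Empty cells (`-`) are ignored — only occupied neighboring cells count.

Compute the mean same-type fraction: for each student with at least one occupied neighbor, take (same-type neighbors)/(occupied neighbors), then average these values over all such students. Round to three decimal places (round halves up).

0.670

Row 0: (0,0)@ 1/2 · (0,1)% 2/3 · (0,2)% 2/2 · (0,4)@ 2/2 · (0,5)@ 2/2 · (0,6)@ 2/2
Row 1: (1,0)@ 2/3 · (1,1)% 3/4 · (1,2)% 4/4 · (1,3)% 2/3 · (1,4)@ 2/3 · (1,6)@ 2/2
Row 2: (2,0)@ 2/3 · (2,1)% 3/4 · (2,2)% 3/4 · (2,3)% 3/4 · (2,4)@ 1/4 · (2,5)% 1/3 · (2,6)@ 2/3
Row 3: (3,0)@ 1/2 · (3,1)% 1/3 · (3,2)@ 0/3 · (3,3)% 2/3 · (3,4)% 2/3 · (3,5)% 2/3 · (3,6)@ 1/2
Sum over 26 students: 1/2 + 2/3 + 2/2 + 2/2 + 2/2 + 2/2 + 2/3 + 3/4 + 4/4 + 2/3 + 2/3 + 2/2 + 2/3 + 3/4 + 3/4 + 3/4 + 1/4 + 1/3 + 2/3 + 1/2 + 1/3 + 0/3 + 2/3 + 2/3 + 2/3 + 1/2 = 209/12; mean = 209/12 ÷ 26 = 209/312 = 0.669871… → 0.670.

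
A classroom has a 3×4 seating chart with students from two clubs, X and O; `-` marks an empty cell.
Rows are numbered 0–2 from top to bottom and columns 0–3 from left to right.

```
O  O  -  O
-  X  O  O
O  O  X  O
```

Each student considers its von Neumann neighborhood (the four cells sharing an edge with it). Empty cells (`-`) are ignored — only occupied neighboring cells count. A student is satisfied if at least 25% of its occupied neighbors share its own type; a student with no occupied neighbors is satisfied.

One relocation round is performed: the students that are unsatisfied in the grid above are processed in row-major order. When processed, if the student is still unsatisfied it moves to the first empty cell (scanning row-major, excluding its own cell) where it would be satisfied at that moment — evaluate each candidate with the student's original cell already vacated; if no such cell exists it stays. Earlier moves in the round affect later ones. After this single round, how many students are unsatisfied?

Initially unsatisfied (in order): (1,1), (2,2).
  (1,1): no empty cell satisfies it; stays.
  (2,2) → (1,0).
Resulting grid:
O O - O
X X O O
O O - O
All satisfied now.

0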